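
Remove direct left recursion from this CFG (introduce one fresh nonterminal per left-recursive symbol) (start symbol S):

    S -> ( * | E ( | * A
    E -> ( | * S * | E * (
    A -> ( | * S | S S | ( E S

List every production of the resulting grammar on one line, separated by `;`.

S -> ( * | E ( | * A; E -> ( E' | * S * E'; A -> ( | * S | S S | ( E S; E' -> * ( E' | ε

Left recursion appears on E.
For E: α = {* (}, β = {(, * S *}. Rewrite as E → β E' and E' → α E' | ε.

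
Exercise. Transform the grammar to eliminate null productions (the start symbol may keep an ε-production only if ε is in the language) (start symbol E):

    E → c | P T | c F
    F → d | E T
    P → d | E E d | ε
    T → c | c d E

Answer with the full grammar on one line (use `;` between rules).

E → c | P T | T | c F; F → d | E T; P → d | E E d; T → c | c d E

Nullable nonterminals: {P}.
ε ∉ L(G), so no ε-production is kept.
For each production, add variants omitting each subset of nullable occurrences: E → P T gives P T | T.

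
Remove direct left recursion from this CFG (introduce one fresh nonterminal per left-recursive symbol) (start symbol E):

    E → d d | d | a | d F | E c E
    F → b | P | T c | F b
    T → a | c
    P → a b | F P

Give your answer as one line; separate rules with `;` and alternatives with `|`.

E → d d E' | d E' | a E' | d F E'; F → b F' | P F' | T c F'; T → a | c; P → a b | F P; E' → c E E' | ε; F' → b F' | ε

E, F are directly left-recursive.
For E: α = {c E}, β = {d d, d, a, d F}. Rewrite as E → β E' and E' → α E' | ε.
For F: α = {b}, β = {b, P, T c}. Rewrite as F → β F' and F' → α F' | ε.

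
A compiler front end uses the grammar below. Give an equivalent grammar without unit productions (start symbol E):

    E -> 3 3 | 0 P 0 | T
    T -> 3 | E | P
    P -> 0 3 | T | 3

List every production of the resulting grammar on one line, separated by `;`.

E -> 3 3 | 0 P 0 | 0 3 | 3; T -> 3 3 | 0 P 0 | 0 3 | 3; P -> 3 3 | 0 P 0 | 0 3 | 3

Unit pairs: E ⇒* {P, T}; P ⇒* {E, T}; T ⇒* {E, P}.
For each unit pair (A, B), copy every non-unit production of B to A, then drop all unit productions.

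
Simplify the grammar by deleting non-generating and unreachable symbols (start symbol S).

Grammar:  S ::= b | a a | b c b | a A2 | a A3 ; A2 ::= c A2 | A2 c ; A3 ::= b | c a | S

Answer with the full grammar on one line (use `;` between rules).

Generating nonterminals: {A3, S}.
Reachable from S after that: {A3, S}.
Removed useless symbols: {A2} and every production mentioning them.

S ::= b | a a | b c b | a A3; A3 ::= b | c a | S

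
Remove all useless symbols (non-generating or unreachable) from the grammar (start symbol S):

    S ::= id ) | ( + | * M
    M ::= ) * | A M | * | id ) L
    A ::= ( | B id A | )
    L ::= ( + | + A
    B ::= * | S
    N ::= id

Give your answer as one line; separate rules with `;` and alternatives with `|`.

S ::= id ) | ( + | * M; M ::= ) * | A M | * | id ) L; A ::= ( | B id A | ); L ::= ( + | + A; B ::= * | S

Generating nonterminals: {A, B, L, M, N, S}.
Reachable from S after that: {A, B, L, M, S}.
Removed useless symbols: {N} and every production mentioning them.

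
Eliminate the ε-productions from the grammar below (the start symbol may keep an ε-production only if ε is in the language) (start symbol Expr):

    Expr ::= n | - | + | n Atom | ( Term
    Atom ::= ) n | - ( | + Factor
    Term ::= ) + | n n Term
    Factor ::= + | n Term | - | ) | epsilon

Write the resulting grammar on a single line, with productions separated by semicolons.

Expr ::= n | - | + | n Atom | ( Term; Atom ::= ) n | - ( | + Factor | +; Term ::= ) + | n n Term; Factor ::= + | n Term | - | )

Nullable nonterminals: {Factor}.
ε ∉ L(G), so no ε-production is kept.
Expand every rule over subsets of its nullable positions: Atom → + Factor gives + Factor | +.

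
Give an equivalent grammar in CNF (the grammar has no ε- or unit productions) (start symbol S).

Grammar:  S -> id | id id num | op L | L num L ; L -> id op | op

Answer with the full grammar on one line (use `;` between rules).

Introduce a nonterminal for each terminal appearing in a rule of length ≥ 2: X1 → id, X2 → num, X3 → op.
Binarize each right-hand side of length ≥ 3 by chaining fresh nonterminals (Y1, Y2, …): affected rules were S → X1 X1 X2; S → L X2 L.

S -> id | X1 Y1 | X3 L | L Y2; L -> X1 X3 | op; X1 -> id; X2 -> num; X3 -> op; Y1 -> X1 X2; Y2 -> X2 L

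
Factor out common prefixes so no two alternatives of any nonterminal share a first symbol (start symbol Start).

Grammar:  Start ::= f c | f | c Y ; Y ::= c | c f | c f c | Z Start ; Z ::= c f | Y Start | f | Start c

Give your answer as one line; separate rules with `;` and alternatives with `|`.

Start has alternatives sharing prefix 'f': factor to Start → f Start1 with Start1 → c | ε.
Y has alternatives sharing prefix 'c': factor to Y → c Y1 with Y1 → ε | f | f c.
Y1 has alternatives sharing prefix 'f': factor to Y1 → f Y11 with Y11 → ε | c.

Start ::= c Y | f Start1; Y ::= Z Start | c Y1; Z ::= c f | Y Start | f | Start c; Start1 ::= c | ε; Y1 ::= ε | f Y11; Y11 ::= ε | c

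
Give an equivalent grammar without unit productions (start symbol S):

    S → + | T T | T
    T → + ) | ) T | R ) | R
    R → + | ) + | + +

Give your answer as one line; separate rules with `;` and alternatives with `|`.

S → + | T T | ) + | + + | + ) | ) T | R ); T → + | ) + | + + | + ) | ) T | R ); R → + | ) + | + +

Unit pairs: S ⇒* {R, T}; T ⇒* {R}.
For each unit pair (A, B), copy every non-unit production of B to A, then drop all unit productions.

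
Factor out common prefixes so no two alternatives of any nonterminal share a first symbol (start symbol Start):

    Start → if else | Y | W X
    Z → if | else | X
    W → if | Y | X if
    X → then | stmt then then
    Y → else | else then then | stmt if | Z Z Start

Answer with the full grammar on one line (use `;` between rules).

Y has alternatives sharing prefix 'else': factor to Y → else Y1 with Y1 → ε | then then.

Start → if else | Y | W X; Z → if | else | X; W → if | Y | X if; X → then | stmt then then; Y → stmt if | Z Z Start | else Y1; Y1 → ε | then then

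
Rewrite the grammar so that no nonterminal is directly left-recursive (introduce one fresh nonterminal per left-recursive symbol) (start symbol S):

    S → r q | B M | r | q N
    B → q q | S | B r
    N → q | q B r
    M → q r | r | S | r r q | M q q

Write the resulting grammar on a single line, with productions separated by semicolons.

Left recursion appears on B, M.
For B: α = {r}, β = {q q, S}. Rewrite as B → β B' and B' → α B' | ε.
For M: α = {q q}, β = {q r, r, S, r r q}. Rewrite as M → β M' and M' → α M' | ε.

S → r q | B M | r | q N; B → q q B' | S B'; N → q | q B r; M → q r M' | r M' | S M' | r r q M'; B' → r B' | ε; M' → q q M' | ε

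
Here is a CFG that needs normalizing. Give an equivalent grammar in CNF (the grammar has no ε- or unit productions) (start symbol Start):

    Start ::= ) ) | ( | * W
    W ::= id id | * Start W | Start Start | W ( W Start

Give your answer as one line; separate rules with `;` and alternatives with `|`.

Start ::= X1 X1 | ( | X2 W; W ::= X3 X3 | X2 Y1 | Start Start | W Y2; X1 ::= ); X2 ::= *; X3 ::= id; X4 ::= (; Y1 ::= Start W; Y2 ::= X4 Y3; Y3 ::= W Start

Introduce a nonterminal for each terminal appearing in a rule of length ≥ 2: X1 → ), X2 → *, X3 → id, X4 → (.
Binarize each right-hand side of length ≥ 3 by chaining fresh nonterminals (Y1, Y2, …): affected rules were W → X2 Start W; W → W X4 W Start.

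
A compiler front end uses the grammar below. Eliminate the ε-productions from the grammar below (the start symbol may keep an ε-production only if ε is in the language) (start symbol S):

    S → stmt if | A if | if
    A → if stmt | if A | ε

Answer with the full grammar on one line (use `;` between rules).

Nullable set = {A}.
ε ∉ L(G), so no ε-production is kept.
Add the nullable-subset variants: S → A if gives A if | if. A → if A gives if A | if.

S → stmt if | A if | if; A → if stmt | if A | if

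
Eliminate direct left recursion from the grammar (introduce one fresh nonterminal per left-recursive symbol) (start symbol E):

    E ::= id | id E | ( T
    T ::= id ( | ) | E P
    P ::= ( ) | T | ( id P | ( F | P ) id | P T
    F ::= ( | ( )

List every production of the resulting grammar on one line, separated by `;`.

E ::= id | id E | ( T; T ::= id ( | ) | E P; P ::= ( ) P' | T P' | ( id P P' | ( F P'; F ::= ( | ( ); P' ::= ) id P' | T P' | ε

Directly left-recursive nonterminal: P.
For P: α = {) id, T}, β = {( ), T, ( id P, ( F}. Rewrite as P → β P' and P' → α P' | ε.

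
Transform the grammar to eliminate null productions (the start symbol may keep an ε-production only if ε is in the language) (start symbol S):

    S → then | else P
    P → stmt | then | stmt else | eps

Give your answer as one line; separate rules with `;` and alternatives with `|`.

S → then | else P | else; P → stmt | then | stmt else

Nullable nonterminals: {P}.
ε ∉ L(G), so no ε-production is kept.
Expand every rule over subsets of its nullable positions: S → else P gives else P | else.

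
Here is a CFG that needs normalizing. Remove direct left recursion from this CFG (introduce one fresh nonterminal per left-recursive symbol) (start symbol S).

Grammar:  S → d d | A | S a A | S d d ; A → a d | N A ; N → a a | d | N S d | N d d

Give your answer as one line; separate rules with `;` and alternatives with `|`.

S → d d S' | A S'; A → a d | N A; N → a a N' | d N'; S' → a A S' | d d S' | ε; N' → S d N' | d d N' | ε

Directly left-recursive nonterminals: S, N.
For S: α = {a A, d d}, β = {d d, A}. Rewrite as S → β S' and S' → α S' | ε.
For N: α = {S d, d d}, β = {a a, d}. Rewrite as N → β N' and N' → α N' | ε.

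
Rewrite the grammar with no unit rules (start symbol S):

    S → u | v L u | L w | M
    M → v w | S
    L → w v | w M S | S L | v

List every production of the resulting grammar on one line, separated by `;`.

Unit pairs: M ⇒* {S}; S ⇒* {M}.
For every A with A ⇒* B via unit rules, add B's non-unit alternatives to A; then delete every rule of the form X → Y.

S → u | v L u | L w | v w; M → u | v L u | L w | v w; L → w v | w M S | S L | v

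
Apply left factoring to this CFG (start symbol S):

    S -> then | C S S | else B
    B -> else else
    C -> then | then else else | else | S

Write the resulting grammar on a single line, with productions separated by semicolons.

C has alternatives sharing prefix 'then': factor to C → then C' with C' → ε | else else.

S -> then | C S S | else B; B -> else else; C -> else | S | then C'; C' -> ε | else else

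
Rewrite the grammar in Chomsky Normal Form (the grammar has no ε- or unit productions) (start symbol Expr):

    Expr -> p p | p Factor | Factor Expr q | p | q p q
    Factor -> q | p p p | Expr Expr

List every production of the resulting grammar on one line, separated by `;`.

Introduce a nonterminal for each terminal appearing in a rule of length ≥ 2: X1 → p, X2 → q.
Binarize each right-hand side of length ≥ 3 by chaining fresh nonterminals (Y1, Y2, …): affected rules were Expr → Factor Expr X2; Expr → X2 X1 X2; Factor → X1 X1 X1.

Expr -> X1 X1 | X1 Factor | Factor Y1 | p | X2 Y2; Factor -> q | X1 Y3 | Expr Expr; X1 -> p; X2 -> q; Y1 -> Expr X2; Y2 -> X1 X2; Y3 -> X1 X1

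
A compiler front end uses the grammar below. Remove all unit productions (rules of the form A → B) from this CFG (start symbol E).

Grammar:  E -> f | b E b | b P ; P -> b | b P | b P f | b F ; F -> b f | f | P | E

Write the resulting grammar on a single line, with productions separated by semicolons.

E -> f | b E b | b P; P -> b | b P | b P f | b F; F -> f | b E b | b P | b f | b | b P f | b F

Unit pairs: F ⇒* {E, P}.
For every A with A ⇒* B via unit rules, add B's non-unit alternatives to A; then delete every rule of the form X → Y.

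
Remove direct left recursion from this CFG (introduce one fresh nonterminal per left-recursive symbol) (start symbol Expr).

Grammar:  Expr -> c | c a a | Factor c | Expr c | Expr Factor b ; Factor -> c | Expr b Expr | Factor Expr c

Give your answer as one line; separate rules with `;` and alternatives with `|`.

Expr, Factor are directly left-recursive.
For Expr: α = {c, Factor b}, β = {c, c a a, Factor c}. Rewrite as Expr → β Expr1 and Expr1 → α Expr1 | ε.
For Factor: α = {Expr c}, β = {c, Expr b Expr}. Rewrite as Factor → β Factor1 and Factor1 → α Factor1 | ε.

Expr -> c Expr1 | c a a Expr1 | Factor c Expr1; Factor -> c Factor1 | Expr b Expr Factor1; Expr1 -> c Expr1 | Factor b Expr1 | ε; Factor1 -> Expr c Factor1 | ε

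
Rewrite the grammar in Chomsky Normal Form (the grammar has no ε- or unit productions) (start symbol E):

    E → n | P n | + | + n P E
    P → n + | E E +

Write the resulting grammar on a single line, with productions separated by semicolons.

E → n | P X1 | + | X2 Y1; P → X1 X2 | E Y3; X1 → n; X2 → +; Y1 → X1 Y2; Y2 → P E; Y3 → E X2

Introduce a nonterminal for each terminal appearing in a rule of length ≥ 2: X1 → n, X2 → +.
Binarize each right-hand side of length ≥ 3 by chaining fresh nonterminals (Y1, Y2, …): affected rules were E → X2 X1 P E; P → E E X2.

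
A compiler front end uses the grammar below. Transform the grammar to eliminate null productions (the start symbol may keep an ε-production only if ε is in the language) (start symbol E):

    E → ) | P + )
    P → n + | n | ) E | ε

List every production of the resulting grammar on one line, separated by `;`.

E → ) | P + ) | + ); P → n + | n | ) E

Nullable nonterminals: {P}.
ε ∉ L(G), so no ε-production is kept.
Expand every rule over subsets of its nullable positions: E → P + ) gives P + ) | + ).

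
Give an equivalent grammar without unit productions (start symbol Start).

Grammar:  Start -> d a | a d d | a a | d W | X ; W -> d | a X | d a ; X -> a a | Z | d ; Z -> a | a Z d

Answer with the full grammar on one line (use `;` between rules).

Unit pairs: Start ⇒* {X, Z}; X ⇒* {Z}.
For each unit pair (A, B), copy every non-unit production of B to A, then drop all unit productions.

Start -> a | a Z d | d a | a d d | a a | d W | d; W -> d | a X | d a; X -> a | a Z d | a a | d; Z -> a | a Z d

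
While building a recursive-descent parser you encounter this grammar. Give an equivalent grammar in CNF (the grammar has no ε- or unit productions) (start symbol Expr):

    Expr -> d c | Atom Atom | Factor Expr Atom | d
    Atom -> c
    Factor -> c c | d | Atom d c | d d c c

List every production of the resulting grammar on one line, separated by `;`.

Introduce a nonterminal for each terminal appearing in a rule of length ≥ 2: X1 → d, X2 → c.
Binarize each right-hand side of length ≥ 3 by chaining fresh nonterminals (Y1, Y2, …): affected rules were Expr → Factor Expr Atom; Factor → Atom X1 X2; Factor → X1 X1 X2 X2.

Expr -> X1 X2 | Atom Atom | Factor Y1 | d; Atom -> c; Factor -> X2 X2 | d | Atom Y2 | X1 Y3; X1 -> d; X2 -> c; Y1 -> Expr Atom; Y2 -> X1 X2; Y3 -> X1 Y4; Y4 -> X2 X2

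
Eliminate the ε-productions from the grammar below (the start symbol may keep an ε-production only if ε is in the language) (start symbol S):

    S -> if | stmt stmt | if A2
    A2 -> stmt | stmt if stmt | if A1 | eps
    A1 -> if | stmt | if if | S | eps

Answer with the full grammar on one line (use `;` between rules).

S -> if | stmt stmt | if A2; A2 -> stmt | stmt if stmt | if A1 | if; A1 -> if | stmt | if if | S

Nullable set = {A1, A2}.
ε ∉ L(G), so no ε-production is kept.
For each production, add variants omitting each subset of nullable occurrences: A2 → if A1 gives if A1 | if.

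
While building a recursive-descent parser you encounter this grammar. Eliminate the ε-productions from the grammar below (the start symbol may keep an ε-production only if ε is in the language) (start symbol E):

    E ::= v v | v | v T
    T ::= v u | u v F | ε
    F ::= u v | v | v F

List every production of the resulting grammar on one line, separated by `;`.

Nullable nonterminals: {T}.
ε ∉ L(G), so no ε-production is kept.

E ::= v v | v | v T; T ::= v u | u v F; F ::= u v | v | v F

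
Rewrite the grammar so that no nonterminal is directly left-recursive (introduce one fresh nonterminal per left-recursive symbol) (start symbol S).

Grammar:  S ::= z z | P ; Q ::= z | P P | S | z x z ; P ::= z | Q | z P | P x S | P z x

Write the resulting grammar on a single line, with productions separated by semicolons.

P is directly left-recursive.
For P: α = {x S, z x}, β = {z, Q, z P}. Rewrite as P → β P' and P' → α P' | ε.

S ::= z z | P; Q ::= z | P P | S | z x z; P ::= z P' | Q P' | z P P'; P' ::= x S P' | z x P' | ε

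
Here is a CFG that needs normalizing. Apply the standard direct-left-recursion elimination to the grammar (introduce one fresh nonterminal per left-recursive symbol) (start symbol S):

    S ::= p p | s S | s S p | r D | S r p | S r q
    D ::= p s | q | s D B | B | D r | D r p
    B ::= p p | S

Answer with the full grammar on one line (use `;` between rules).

S ::= p p S' | s S S' | s S p S' | r D S'; D ::= p s D' | q D' | s D B D' | B D'; B ::= p p | S; S' ::= r p S' | r q S' | ε; D' ::= r D' | r p D' | ε

Left recursion appears on S, D.
For S: α = {r p, r q}, β = {p p, s S, s S p, r D}. Rewrite as S → β S' and S' → α S' | ε.
For D: α = {r, r p}, β = {p s, q, s D B, B}. Rewrite as D → β D' and D' → α D' | ε.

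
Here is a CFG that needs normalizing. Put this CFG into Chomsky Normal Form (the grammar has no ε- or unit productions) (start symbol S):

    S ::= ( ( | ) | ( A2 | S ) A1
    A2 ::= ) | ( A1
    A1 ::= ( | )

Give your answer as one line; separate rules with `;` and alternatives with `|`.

S ::= X1 X1 | ) | X1 A2 | S Y1; A2 ::= ) | X1 A1; A1 ::= ( | ); X1 ::= (; X2 ::= ); Y1 ::= X2 A1

Introduce a nonterminal for each terminal appearing in a rule of length ≥ 2: X1 → (, X2 → ).
Binarize each right-hand side of length ≥ 3 by chaining fresh nonterminals (Y1, Y2, …): affected rules were S → S X2 A1.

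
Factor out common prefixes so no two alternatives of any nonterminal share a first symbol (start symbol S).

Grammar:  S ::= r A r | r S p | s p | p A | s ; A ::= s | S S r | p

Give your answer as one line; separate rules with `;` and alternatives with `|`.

S ::= p A | r S' | s S''; A ::= s | S S r | p; S' ::= A r | S p; S'' ::= p | ε

S has alternatives sharing prefix 'r': factor to S → r S' with S' → A r | S p.
S has alternatives sharing prefix 's': factor to S → s S'' with S'' → p | ε.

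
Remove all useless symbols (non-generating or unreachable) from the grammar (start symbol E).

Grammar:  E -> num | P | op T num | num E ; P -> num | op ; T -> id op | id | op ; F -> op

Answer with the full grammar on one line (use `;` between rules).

Generating nonterminals: {E, F, P, T}.
Reachable from E after that: {E, P, T}.
Removed useless symbols: {F} and every production mentioning them.

E -> num | P | op T num | num E; P -> num | op; T -> id op | id | op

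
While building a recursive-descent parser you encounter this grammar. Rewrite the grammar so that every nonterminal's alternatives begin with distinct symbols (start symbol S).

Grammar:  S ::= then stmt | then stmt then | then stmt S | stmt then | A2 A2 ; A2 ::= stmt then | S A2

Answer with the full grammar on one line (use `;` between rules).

S has alternatives sharing prefix 'then stmt': factor to S → then stmt S' with S' → ε | then | S.

S ::= stmt then | A2 A2 | then stmt S'; A2 ::= stmt then | S A2; S' ::= epsilon | then | S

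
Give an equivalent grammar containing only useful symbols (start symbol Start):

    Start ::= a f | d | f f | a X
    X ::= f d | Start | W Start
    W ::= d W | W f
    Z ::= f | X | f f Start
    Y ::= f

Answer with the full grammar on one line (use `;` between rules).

Start ::= a f | d | f f | a X; X ::= f d | Start

Generating nonterminals: {Start, X, Y, Z}.
Reachable from Start after that: {Start, X}.
Removed useless symbols: {W, Y, Z} and every production mentioning them.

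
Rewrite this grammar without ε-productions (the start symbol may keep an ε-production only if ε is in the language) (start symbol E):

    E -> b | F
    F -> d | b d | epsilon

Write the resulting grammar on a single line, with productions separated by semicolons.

Nullable set = {E, F}.
ε ∈ L(G) since E is nullable, so keep E → ε.

E -> b | F | epsilon; F -> d | b d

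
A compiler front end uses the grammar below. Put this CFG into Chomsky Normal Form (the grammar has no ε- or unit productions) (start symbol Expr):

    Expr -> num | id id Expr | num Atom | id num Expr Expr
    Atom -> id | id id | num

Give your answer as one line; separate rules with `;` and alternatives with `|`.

Expr -> num | X1 Y1 | X2 Atom | X1 Y2; Atom -> id | X1 X1 | num; X1 -> id; X2 -> num; Y1 -> X1 Expr; Y2 -> X2 Y3; Y3 -> Expr Expr

Introduce a nonterminal for each terminal appearing in a rule of length ≥ 2: X1 → id, X2 → num.
Binarize each right-hand side of length ≥ 3 by chaining fresh nonterminals (Y1, Y2, …): affected rules were Expr → X1 X1 Expr; Expr → X1 X2 Expr Expr.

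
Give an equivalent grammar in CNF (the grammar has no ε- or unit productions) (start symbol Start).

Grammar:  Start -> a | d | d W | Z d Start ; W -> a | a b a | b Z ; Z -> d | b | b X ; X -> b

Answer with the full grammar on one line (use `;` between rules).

Start -> a | d | X1 W | Z Y1; W -> a | X2 Y2 | X3 Z; Z -> d | b | X3 X; X -> b; X1 -> d; X2 -> a; X3 -> b; Y1 -> X1 Start; Y2 -> X3 X2

Introduce a nonterminal for each terminal appearing in a rule of length ≥ 2: X1 → d, X2 → a, X3 → b.
Binarize each right-hand side of length ≥ 3 by chaining fresh nonterminals (Y1, Y2, …): affected rules were Start → Z X1 Start; W → X2 X3 X2.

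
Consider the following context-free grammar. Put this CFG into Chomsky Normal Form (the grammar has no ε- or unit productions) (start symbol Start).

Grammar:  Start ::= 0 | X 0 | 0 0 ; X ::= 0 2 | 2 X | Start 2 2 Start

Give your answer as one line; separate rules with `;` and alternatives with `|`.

Start ::= 0 | X X1 | X1 X1; X ::= X1 X2 | X2 X | Start Y1; X1 ::= 0; X2 ::= 2; Y1 ::= X2 Y2; Y2 ::= X2 Start

Introduce a nonterminal for each terminal appearing in a rule of length ≥ 2: X1 → 0, X2 → 2.
Binarize each right-hand side of length ≥ 3 by chaining fresh nonterminals (Y1, Y2, …): affected rules were X → Start X2 X2 Start.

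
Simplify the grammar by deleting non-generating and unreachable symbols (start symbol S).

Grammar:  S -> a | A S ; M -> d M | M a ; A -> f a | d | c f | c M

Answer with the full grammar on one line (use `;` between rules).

S -> a | A S; A -> f a | d | c f

Generating nonterminals: {A, S}.
Reachable from S after that: {A, S}.
Removed useless symbols: {M} and every production mentioning them.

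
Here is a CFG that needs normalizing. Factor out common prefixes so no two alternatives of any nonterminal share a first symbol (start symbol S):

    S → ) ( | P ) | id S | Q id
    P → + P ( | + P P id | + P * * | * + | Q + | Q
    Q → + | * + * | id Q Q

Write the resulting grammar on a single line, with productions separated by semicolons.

P has alternatives sharing prefix '+ P': factor to P → + P P' with P' → ( | P id | * *.
P has alternatives sharing prefix 'Q': factor to P → Q P'' with P'' → + | ε.

S → ) ( | P ) | id S | Q id; P → * + | + P P' | Q P''; Q → + | * + * | id Q Q; P' → ( | P id | * *; P'' → + | ε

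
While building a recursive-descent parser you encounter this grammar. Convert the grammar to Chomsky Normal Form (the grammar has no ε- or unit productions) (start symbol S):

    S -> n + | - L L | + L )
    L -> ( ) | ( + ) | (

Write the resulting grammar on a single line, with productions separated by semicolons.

Introduce a nonterminal for each terminal appearing in a rule of length ≥ 2: X1 → n, X2 → +, X3 → -, X4 → ), X5 → (.
Binarize each right-hand side of length ≥ 3 by chaining fresh nonterminals (Y1, Y2, …): affected rules were S → X3 L L; S → X2 L X4; L → X5 X2 X4.

S -> X1 X2 | X3 Y1 | X2 Y2; L -> X5 X4 | X5 Y3 | (; X1 -> n; X2 -> +; X3 -> -; X4 -> ); X5 -> (; Y1 -> L L; Y2 -> L X4; Y3 -> X2 X4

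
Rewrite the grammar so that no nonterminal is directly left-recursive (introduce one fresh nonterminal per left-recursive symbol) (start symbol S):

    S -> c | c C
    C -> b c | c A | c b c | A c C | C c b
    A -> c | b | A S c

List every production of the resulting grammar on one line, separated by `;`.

Left recursion appears on C, A.
For C: α = {c b}, β = {b c, c A, c b c, A c C}. Rewrite as C → β C' and C' → α C' | ε.
For A: α = {S c}, β = {c, b}. Rewrite as A → β A' and A' → α A' | ε.

S -> c | c C; C -> b c C' | c A C' | c b c C' | A c C C'; A -> c A' | b A'; C' -> c b C' | ε; A' -> S c A' | ε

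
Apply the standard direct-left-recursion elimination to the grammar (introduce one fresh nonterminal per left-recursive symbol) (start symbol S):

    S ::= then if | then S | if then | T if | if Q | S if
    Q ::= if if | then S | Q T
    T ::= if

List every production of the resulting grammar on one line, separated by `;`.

Directly left-recursive nonterminals: S, Q.
For S: α = {if}, β = {then if, then S, if then, T if, if Q}. Rewrite as S → β S' and S' → α S' | ε.
For Q: α = {T}, β = {if if, then S}. Rewrite as Q → β Q' and Q' → α Q' | ε.

S ::= then if S' | then S S' | if then S' | T if S' | if Q S'; Q ::= if if Q' | then S Q'; T ::= if; S' ::= if S' | ε; Q' ::= T Q' | ε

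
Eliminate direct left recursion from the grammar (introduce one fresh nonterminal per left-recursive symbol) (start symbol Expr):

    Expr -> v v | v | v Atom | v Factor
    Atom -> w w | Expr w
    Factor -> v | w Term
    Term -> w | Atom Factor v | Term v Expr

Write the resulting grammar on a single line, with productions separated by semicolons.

Left recursion appears on Term.
For Term: α = {v Expr}, β = {w, Atom Factor v}. Rewrite as Term → β Term1 and Term1 → α Term1 | ε.

Expr -> v v | v | v Atom | v Factor; Atom -> w w | Expr w; Factor -> v | w Term; Term -> w Term1 | Atom Factor v Term1; Term1 -> v Expr Term1 | ε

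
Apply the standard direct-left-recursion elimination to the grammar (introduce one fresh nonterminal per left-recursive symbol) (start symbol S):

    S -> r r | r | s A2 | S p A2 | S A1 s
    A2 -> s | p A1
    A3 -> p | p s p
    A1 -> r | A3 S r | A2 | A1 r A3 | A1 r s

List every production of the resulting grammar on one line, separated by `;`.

S -> r r S' | r S' | s A2 S'; A2 -> s | p A1; A3 -> p | p s p; A1 -> r A1' | A3 S r A1' | A2 A1'; S' -> p A2 S' | A1 s S' | epsilon; A1' -> r A3 A1' | r s A1' | epsilon

S, A1 are directly left-recursive.
For S: α = {p A2, A1 s}, β = {r r, r, s A2}. Rewrite as S → β S' and S' → α S' | ε.
For A1: α = {r A3, r s}, β = {r, A3 S r, A2}. Rewrite as A1 → β A1' and A1' → α A1' | ε.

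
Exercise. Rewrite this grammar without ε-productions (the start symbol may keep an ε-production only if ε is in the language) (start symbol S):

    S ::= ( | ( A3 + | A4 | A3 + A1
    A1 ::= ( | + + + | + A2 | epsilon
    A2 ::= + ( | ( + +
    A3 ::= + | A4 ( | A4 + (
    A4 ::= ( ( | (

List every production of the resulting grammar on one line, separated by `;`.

Nullable nonterminals: {A1}.
ε ∉ L(G), so no ε-production is kept.
Expand every rule over subsets of its nullable positions: S → A3 + A1 gives A3 + A1 | A3 +.

S ::= ( | ( A3 + | A4 | A3 + A1 | A3 +; A1 ::= ( | + + + | + A2; A2 ::= + ( | ( + +; A3 ::= + | A4 ( | A4 + (; A4 ::= ( ( | (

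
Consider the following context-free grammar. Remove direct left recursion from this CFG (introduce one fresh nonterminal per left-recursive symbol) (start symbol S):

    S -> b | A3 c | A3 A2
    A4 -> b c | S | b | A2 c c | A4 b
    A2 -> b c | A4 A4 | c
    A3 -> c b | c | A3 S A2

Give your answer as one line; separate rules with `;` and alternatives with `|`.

S -> b | A3 c | A3 A2; A4 -> b c A4' | S A4' | b A4' | A2 c c A4'; A2 -> b c | A4 A4 | c; A3 -> c b A3' | c A3'; A4' -> b A4' | ε; A3' -> S A2 A3' | ε

Left recursion appears on A4, A3.
For A4: α = {b}, β = {b c, S, b, A2 c c}. Rewrite as A4 → β A4' and A4' → α A4' | ε.
For A3: α = {S A2}, β = {c b, c}. Rewrite as A3 → β A3' and A3' → α A3' | ε.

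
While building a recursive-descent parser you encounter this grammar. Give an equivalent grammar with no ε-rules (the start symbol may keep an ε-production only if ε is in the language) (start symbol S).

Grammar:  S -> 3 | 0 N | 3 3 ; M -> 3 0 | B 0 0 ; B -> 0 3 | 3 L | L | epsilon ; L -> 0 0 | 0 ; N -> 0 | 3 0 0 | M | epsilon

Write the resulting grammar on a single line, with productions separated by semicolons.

Nullable nonterminals: {B, N}.
ε ∉ L(G), so no ε-production is kept.
Expand every rule over subsets of its nullable positions: S → 0 N gives 0 N | 0. M → B 0 0 gives B 0 0 | 0 0.

S -> 3 | 0 N | 0 | 3 3; M -> 3 0 | B 0 0 | 0 0; B -> 0 3 | 3 L | L; L -> 0 0 | 0; N -> 0 | 3 0 0 | M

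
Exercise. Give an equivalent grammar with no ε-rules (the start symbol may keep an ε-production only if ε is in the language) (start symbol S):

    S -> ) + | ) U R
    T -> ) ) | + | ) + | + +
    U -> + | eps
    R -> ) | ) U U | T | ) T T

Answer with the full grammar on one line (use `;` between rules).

S -> ) + | ) U R | ) R; T -> ) ) | + | ) + | + +; U -> +; R -> ) | ) U U | ) U | T | ) T T

The nullable symbols are {U}.
ε ∉ L(G), so no ε-production is kept.
Add the nullable-subset variants: S → ) U R gives ) U R | ) R. R → ) U U gives ) U U | ) U.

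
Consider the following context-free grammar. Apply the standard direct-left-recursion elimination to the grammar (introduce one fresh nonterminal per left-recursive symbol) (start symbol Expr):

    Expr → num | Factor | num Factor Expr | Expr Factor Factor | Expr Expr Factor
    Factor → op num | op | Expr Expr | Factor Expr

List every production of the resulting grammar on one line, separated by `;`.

Left recursion appears on Expr, Factor.
For Expr: α = {Factor Factor, Expr Factor}, β = {num, Factor, num Factor Expr}. Rewrite as Expr → β Expr1 and Expr1 → α Expr1 | ε.
For Factor: α = {Expr}, β = {op num, op, Expr Expr}. Rewrite as Factor → β Factor1 and Factor1 → α Factor1 | ε.

Expr → num Expr1 | Factor Expr1 | num Factor Expr Expr1; Factor → op num Factor1 | op Factor1 | Expr Expr Factor1; Expr1 → Factor Factor Expr1 | Expr Factor Expr1 | ε; Factor1 → Expr Factor1 | ε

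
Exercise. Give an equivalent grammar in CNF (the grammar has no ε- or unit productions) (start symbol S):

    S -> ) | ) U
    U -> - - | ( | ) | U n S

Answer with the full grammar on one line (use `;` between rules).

S -> ) | X1 U; U -> X2 X2 | ( | ) | U Y1; X1 -> ); X2 -> -; X3 -> n; Y1 -> X3 S

Introduce a nonterminal for each terminal appearing in a rule of length ≥ 2: X1 → ), X2 → -, X3 → n.
Binarize each right-hand side of length ≥ 3 by chaining fresh nonterminals (Y1, Y2, …): affected rules were U → U X3 S.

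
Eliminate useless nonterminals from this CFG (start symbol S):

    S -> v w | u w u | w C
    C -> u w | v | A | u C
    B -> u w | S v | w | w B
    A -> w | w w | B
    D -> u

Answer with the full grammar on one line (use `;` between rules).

Generating nonterminals: {A, B, C, D, S}.
Reachable from S after that: {A, B, C, S}.
Removed useless symbols: {D} and every production mentioning them.

S -> v w | u w u | w C; C -> u w | v | A | u C; B -> u w | S v | w | w B; A -> w | w w | B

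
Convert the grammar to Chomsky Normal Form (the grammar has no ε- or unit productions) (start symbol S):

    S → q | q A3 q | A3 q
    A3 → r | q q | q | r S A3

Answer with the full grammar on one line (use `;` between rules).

Introduce a nonterminal for each terminal appearing in a rule of length ≥ 2: X1 → q, X2 → r.
Binarize each right-hand side of length ≥ 3 by chaining fresh nonterminals (Y1, Y2, …): affected rules were S → X1 A3 X1; A3 → X2 S A3.

S → q | X1 Y1 | A3 X1; A3 → r | X1 X1 | q | X2 Y2; X1 → q; X2 → r; Y1 → A3 X1; Y2 → S A3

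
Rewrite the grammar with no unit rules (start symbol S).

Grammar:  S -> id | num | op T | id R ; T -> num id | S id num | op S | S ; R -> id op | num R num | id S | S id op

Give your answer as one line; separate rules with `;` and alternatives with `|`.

Unit pairs: T ⇒* {S}.
For every A with A ⇒* B via unit rules, add B's non-unit alternatives to A; then delete every rule of the form X → Y.

S -> id | num | op T | id R; T -> id | num | op T | id R | num id | S id num | op S; R -> id op | num R num | id S | S id op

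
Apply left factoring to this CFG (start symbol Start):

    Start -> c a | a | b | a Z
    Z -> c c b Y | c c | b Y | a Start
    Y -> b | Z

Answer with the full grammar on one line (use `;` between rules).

Start -> c a | b | a Start1; Z -> b Y | a Start | c c Z1; Y -> b | Z; Start1 -> epsilon | Z; Z1 -> b Y | epsilon

Start has alternatives sharing prefix 'a': factor to Start → a Start1 with Start1 → ε | Z.
Z has alternatives sharing prefix 'c c': factor to Z → c c Z1 with Z1 → b Y | ε.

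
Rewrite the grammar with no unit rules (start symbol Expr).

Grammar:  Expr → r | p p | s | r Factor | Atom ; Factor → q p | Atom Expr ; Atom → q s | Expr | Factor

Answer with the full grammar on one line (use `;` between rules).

Unit pairs: Atom ⇒* {Expr, Factor}; Expr ⇒* {Atom, Factor}.
Replace each nonterminal's rules with the union of the non-unit rules of every nonterminal it unit-derives.

Expr → q s | q p | Atom Expr | r | p p | s | r Factor; Factor → q p | Atom Expr; Atom → q s | q p | Atom Expr | r | p p | s | r Factor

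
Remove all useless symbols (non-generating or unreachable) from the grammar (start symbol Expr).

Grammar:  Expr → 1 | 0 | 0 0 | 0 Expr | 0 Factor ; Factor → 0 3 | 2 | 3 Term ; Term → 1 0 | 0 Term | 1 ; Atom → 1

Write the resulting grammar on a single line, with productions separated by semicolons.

Generating nonterminals: {Atom, Expr, Factor, Term}.
Reachable from Expr after that: {Expr, Factor, Term}.
Removed useless symbols: {Atom} and every production mentioning them.

Expr → 1 | 0 | 0 0 | 0 Expr | 0 Factor; Factor → 0 3 | 2 | 3 Term; Term → 1 0 | 0 Term | 1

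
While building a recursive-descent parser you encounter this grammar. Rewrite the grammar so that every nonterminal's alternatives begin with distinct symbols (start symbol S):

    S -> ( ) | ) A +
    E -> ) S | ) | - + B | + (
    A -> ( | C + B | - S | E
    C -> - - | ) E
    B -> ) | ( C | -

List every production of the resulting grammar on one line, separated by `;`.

E has alternatives sharing prefix ')': factor to E → ) E' with E' → S | ε.

S -> ( ) | ) A +; E -> - + B | + ( | ) E'; A -> ( | C + B | - S | E; C -> - - | ) E; B -> ) | ( C | -; E' -> S | epsilon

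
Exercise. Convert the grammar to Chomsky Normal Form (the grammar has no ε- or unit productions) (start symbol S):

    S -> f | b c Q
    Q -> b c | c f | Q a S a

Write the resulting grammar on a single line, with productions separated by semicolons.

S -> f | X1 Y1; Q -> X1 X2 | X2 X3 | Q Y2; X1 -> b; X2 -> c; X3 -> f; X4 -> a; Y1 -> X2 Q; Y2 -> X4 Y3; Y3 -> S X4

Introduce a nonterminal for each terminal appearing in a rule of length ≥ 2: X1 → b, X2 → c, X3 → f, X4 → a.
Binarize each right-hand side of length ≥ 3 by chaining fresh nonterminals (Y1, Y2, …): affected rules were S → X1 X2 Q; Q → Q X4 S X4.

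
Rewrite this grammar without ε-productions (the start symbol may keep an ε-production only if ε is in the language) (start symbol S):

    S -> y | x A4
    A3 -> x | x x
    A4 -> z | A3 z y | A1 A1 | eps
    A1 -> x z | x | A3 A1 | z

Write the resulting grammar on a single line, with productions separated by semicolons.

S -> y | x A4 | x; A3 -> x | x x; A4 -> z | A3 z y | A1 A1; A1 -> x z | x | A3 A1 | z

The nullable symbols are {A4}.
ε ∉ L(G), so no ε-production is kept.
Add the nullable-subset variants: S → x A4 gives x A4 | x.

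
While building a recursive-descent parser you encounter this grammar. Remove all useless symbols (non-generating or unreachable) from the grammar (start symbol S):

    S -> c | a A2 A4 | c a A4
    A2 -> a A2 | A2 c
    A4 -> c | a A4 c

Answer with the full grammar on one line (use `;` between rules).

Generating nonterminals: {A4, S}.
Reachable from S after that: {A4, S}.
Removed useless symbols: {A2} and every production mentioning them.

S -> c | c a A4; A4 -> c | a A4 c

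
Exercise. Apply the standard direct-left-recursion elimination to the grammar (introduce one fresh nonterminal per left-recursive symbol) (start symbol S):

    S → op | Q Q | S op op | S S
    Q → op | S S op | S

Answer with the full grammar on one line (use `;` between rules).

S is directly left-recursive.
For S: α = {op op, S}, β = {op, Q Q}. Rewrite as S → β S' and S' → α S' | ε.

S → op S' | Q Q S'; Q → op | S S op | S; S' → op op S' | S S' | ε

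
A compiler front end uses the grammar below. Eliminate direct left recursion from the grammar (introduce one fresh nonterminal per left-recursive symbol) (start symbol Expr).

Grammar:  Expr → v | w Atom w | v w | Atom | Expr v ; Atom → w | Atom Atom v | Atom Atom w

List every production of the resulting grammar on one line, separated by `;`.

Directly left-recursive nonterminals: Expr, Atom.
For Expr: α = {v}, β = {v, w Atom w, v w, Atom}. Rewrite as Expr → β Expr1 and Expr1 → α Expr1 | ε.
For Atom: α = {Atom v, Atom w}, β = {w}. Rewrite as Atom → β Atom1 and Atom1 → α Atom1 | ε.

Expr → v Expr1 | w Atom w Expr1 | v w Expr1 | Atom Expr1; Atom → w Atom1; Expr1 → v Expr1 | eps; Atom1 → Atom v Atom1 | Atom w Atom1 | eps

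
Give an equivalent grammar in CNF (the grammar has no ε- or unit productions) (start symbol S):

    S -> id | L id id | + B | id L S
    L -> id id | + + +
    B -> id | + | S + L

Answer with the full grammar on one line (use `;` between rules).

Introduce a nonterminal for each terminal appearing in a rule of length ≥ 2: X1 → id, X2 → +.
Binarize each right-hand side of length ≥ 3 by chaining fresh nonterminals (Y1, Y2, …): affected rules were S → L X1 X1; S → X1 L S; L → X2 X2 X2; B → S X2 L.

S -> id | L Y1 | X2 B | X1 Y2; L -> X1 X1 | X2 Y3; B -> id | + | S Y4; X1 -> id; X2 -> +; Y1 -> X1 X1; Y2 -> L S; Y3 -> X2 X2; Y4 -> X2 L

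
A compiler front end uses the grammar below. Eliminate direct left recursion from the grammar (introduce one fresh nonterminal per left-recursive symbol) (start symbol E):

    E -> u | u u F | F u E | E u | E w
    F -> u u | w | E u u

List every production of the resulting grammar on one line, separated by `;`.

E -> u E' | u u F E' | F u E E'; F -> u u | w | E u u; E' -> u E' | w E' | ε

E is directly left-recursive.
For E: α = {u, w}, β = {u, u u F, F u E}. Rewrite as E → β E' and E' → α E' | ε.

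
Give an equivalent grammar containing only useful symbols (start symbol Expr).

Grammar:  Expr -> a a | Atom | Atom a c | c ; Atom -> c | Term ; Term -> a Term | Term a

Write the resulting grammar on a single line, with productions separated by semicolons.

Expr -> a a | Atom | Atom a c | c; Atom -> c

Generating nonterminals: {Atom, Expr}.
Reachable from Expr after that: {Atom, Expr}.
Removed useless symbols: {Term} and every production mentioning them.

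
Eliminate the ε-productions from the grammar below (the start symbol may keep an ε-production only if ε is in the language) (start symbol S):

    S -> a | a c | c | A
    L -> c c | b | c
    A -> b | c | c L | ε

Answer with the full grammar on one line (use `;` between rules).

Nullable nonterminals: {A, S}.
ε ∈ L(G) since S is nullable, so keep S → ε.

S -> a | a c | c | A | ε; L -> c c | b | c; A -> b | c | c L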